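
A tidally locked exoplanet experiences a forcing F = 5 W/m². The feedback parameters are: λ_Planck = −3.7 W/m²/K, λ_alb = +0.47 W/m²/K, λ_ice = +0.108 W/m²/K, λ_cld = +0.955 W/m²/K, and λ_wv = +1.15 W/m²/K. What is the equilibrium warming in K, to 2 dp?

4.92 K

Net feedback parameter λ = (−3.7) + (+0.47) + (+0.108) + (+0.955) + (+1.15) = -1.017 W/m²/K.
ΔT = −F/λ = −5/(-1.017) = 4.92 K.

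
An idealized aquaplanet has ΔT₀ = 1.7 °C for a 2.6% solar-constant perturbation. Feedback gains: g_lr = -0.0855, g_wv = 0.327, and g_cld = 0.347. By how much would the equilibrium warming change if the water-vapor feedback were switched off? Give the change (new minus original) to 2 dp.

Original: g = 0.5885, ΔT = 1.7/(1−0.5885) = 4.1312 °C.
Without water-vapor: g' = 0.2615, ΔT' = 1.7/(1−0.2615) = 2.3020 °C.
Change = 2.3020 − 4.1312 = -1.83 °C.

-1.83 °C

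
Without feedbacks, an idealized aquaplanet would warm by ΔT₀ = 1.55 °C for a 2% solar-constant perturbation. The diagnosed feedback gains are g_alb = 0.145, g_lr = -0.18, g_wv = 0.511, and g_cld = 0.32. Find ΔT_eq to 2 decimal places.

7.60 °C

Total gain g = 0.145 − 0.18 + 0.511 + 0.32 = 0.796.
Amplification A = 1/(1 − 0.796) = 4.902.
ΔT = 1.55 × 4.902 = 7.60 °C.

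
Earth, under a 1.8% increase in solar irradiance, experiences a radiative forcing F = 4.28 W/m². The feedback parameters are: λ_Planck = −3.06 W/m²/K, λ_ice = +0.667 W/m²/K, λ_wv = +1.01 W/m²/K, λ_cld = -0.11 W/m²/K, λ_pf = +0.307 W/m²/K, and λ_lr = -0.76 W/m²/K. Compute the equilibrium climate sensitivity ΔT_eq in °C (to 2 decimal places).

2.20 °C

Net feedback parameter λ = (−3.06) + (+0.667) + (+1.01) + (-0.11) + (+0.307) + (-0.76) = -1.946 W/m²/K.
ΔT = −F/λ = −4.28/(-1.946) = 2.20 °C.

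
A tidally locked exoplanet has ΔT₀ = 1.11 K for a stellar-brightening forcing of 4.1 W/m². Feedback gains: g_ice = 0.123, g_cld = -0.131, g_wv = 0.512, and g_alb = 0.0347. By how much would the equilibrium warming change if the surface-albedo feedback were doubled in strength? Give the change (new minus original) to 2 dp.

0.20 K

Original: g = 0.5387, ΔT = 1.11/(1−0.5387) = 2.4062 K.
With doubled surface-albedo: g' = 0.5734, ΔT' = 1.11/(1−0.5734) = 2.6020 K.
Change = 2.6020 − 2.4062 = 0.20 K.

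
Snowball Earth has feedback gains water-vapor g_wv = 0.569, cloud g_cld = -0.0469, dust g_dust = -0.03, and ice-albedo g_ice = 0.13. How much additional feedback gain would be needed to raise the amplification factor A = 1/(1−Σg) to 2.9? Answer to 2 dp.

Current total gain = 0.6221.
Target gain for A = 2.9: g* = 1 − 1/2.9 = 0.6552.
Additional gain needed = 0.6552 − 0.6221 = 0.03.

0.03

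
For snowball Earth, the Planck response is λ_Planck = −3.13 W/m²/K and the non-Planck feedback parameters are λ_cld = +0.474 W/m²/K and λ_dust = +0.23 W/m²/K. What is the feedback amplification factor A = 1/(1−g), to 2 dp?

1.29

Convert to gains: g_cld = 0.474/3.13 = 0.1514; g_dust = 0.23/3.13 = 0.07348.
Total gain g = 0.22488.
A = 1/(1 − 0.22488) = 1.29.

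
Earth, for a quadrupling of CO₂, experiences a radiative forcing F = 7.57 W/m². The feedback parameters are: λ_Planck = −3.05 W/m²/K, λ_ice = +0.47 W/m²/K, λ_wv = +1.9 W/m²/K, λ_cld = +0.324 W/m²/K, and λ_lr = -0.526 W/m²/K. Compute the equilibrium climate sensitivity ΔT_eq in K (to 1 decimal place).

8.6 K

Net feedback parameter λ = (−3.05) + (+0.47) + (+1.9) + (+0.324) + (-0.526) = -0.882 W/m²/K.
ΔT = −F/λ = −7.57/(-0.882) = 8.6 K.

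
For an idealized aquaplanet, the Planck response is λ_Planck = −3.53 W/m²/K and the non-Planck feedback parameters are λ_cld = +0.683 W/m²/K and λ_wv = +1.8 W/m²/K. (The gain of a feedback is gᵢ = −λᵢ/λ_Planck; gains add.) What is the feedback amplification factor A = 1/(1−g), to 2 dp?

3.37

Convert to gains: g_cld = 0.683/3.53 = 0.1935; g_wv = 1.8/3.53 = 0.5099.
Total gain g = 0.7034.
A = 1/(1 − 0.7034) = 3.37.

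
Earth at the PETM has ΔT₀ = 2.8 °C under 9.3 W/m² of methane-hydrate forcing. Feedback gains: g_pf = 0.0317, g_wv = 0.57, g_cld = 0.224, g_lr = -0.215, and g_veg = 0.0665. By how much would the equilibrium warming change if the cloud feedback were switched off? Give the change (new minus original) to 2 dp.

-3.55 °C

Original: g = 0.6772, ΔT = 2.8/(1−0.6772) = 8.6741 °C.
Without cloud: g' = 0.4532, ΔT' = 2.8/(1−0.4532) = 5.1207 °C.
Change = 5.1207 − 8.6741 = -3.55 °C.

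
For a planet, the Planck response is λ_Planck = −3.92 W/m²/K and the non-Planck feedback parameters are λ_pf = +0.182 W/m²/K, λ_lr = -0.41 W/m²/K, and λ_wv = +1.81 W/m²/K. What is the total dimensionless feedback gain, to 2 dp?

0.40

Convert to gains: g_pf = 0.182/3.92 = 0.04643; g_lr = -0.41/3.92 = -0.1046; g_wv = 1.81/3.92 = 0.4617.
Total gain g = 0.40353.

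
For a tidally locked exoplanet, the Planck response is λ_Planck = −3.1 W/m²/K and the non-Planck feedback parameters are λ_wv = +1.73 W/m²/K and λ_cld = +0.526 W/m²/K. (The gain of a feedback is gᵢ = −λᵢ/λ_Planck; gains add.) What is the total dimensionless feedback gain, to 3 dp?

0.728

Convert to gains: g_wv = 1.73/3.1 = 0.5581; g_cld = 0.526/3.1 = 0.1697.
Total gain g = 0.7278.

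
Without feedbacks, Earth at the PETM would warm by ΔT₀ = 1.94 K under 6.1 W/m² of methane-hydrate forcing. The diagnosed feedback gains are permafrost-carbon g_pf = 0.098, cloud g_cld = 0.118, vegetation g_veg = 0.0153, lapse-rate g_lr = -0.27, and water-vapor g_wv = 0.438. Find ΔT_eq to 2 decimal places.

3.23 K

Total gain g = 0.098 + 0.118 + 0.0153 − 0.27 + 0.438 = 0.3993.
Amplification A = 1/(1 − 0.3993) = 1.665.
ΔT = 1.94 × 1.665 = 3.23 K.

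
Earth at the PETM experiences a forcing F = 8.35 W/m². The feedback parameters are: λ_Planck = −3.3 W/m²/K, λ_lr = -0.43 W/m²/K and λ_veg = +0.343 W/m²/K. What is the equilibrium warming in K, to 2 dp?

Net feedback parameter λ = (−3.3) + (-0.43) + (+0.343) = -3.387 W/m²/K.
ΔT = −F/λ = −8.35/(-3.387) = 2.47 K.

2.47 K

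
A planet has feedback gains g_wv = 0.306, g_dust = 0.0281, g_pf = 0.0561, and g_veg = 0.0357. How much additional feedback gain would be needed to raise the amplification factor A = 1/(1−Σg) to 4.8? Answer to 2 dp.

0.37

Current total gain = 0.4259.
Target gain for A = 4.8: g* = 1 − 1/4.8 = 0.7917.
Additional gain needed = 0.7917 − 0.4259 = 0.37.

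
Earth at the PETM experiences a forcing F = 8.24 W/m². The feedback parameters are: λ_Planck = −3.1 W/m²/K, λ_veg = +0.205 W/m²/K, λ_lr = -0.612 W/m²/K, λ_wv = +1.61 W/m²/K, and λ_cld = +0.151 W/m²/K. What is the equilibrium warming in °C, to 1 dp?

Net feedback parameter λ = (−3.1) + (+0.205) + (-0.612) + (+1.61) + (+0.151) = -1.746 W/m²/K.
ΔT = −F/λ = −8.24/(-1.746) = 4.7 °C.

4.7 °C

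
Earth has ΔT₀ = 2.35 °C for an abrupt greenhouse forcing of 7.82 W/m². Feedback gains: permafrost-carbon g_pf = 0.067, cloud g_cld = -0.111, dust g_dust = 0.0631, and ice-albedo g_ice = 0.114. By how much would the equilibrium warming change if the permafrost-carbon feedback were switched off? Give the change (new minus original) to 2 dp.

-0.19 °C

Original: g = 0.1331, ΔT = 2.35/(1−0.1331) = 2.7108 °C.
Without permafrost-carbon: g' = 0.0661, ΔT' = 2.35/(1−0.0661) = 2.5163 °C.
Change = 2.5163 − 2.7108 = -0.19 °C.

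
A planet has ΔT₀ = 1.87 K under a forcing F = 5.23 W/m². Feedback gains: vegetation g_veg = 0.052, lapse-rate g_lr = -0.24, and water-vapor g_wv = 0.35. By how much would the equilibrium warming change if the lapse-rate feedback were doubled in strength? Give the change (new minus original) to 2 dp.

-0.50 K

Original: g = 0.162, ΔT = 1.87/(1−0.162) = 2.2315 K.
With doubled lapse-rate: g' = -0.078, ΔT' = 1.87/(1+0.078) = 1.7347 K.
Change = 1.7347 − 2.2315 = -0.50 K.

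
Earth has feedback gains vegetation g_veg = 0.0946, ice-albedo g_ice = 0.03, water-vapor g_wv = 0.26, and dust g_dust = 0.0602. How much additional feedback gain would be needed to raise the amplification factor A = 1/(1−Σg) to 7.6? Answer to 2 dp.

Current total gain = 0.4448.
Target gain for A = 7.6: g* = 1 − 1/7.6 = 0.8684.
Additional gain needed = 0.8684 − 0.4448 = 0.42.

0.42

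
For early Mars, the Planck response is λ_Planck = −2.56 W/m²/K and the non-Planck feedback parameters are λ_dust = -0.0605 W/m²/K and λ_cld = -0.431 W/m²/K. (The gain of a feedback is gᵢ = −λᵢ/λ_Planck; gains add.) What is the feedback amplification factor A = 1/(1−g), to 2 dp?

0.84

Convert to gains: g_dust = -0.0605/2.56 = -0.02363; g_cld = -0.431/2.56 = -0.1684.
Total gain g = -0.19203.
A = 1/(1 + 0.19203) = 0.84.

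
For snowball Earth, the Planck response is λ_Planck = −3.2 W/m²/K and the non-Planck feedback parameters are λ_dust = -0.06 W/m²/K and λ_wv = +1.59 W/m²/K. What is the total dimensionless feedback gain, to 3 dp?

0.478

Convert to gains: g_dust = -0.06/3.2 = -0.01875; g_wv = 1.59/3.2 = 0.4969.
Total gain g = 0.47815.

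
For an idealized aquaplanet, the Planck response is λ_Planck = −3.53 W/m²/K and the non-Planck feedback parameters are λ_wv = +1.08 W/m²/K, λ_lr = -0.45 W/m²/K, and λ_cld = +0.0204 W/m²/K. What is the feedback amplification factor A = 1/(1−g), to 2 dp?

Convert to gains: g_wv = 1.08/3.53 = 0.3059; g_lr = -0.45/3.53 = -0.1275; g_cld = 0.0204/3.53 = 0.005779.
Total gain g = 0.184179.
A = 1/(1 − 0.184179) = 1.23.

1.23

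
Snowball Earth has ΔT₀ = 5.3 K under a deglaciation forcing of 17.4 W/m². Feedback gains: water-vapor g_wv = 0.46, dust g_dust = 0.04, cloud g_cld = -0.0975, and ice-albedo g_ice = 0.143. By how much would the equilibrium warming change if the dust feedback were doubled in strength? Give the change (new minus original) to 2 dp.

1.13 K

Original: g = 0.5455, ΔT = 5.3/(1−0.5455) = 11.6612 K.
With doubled dust: g' = 0.5855, ΔT' = 5.3/(1−0.5855) = 12.7865 K.
Change = 12.7865 − 11.6612 = 1.13 K.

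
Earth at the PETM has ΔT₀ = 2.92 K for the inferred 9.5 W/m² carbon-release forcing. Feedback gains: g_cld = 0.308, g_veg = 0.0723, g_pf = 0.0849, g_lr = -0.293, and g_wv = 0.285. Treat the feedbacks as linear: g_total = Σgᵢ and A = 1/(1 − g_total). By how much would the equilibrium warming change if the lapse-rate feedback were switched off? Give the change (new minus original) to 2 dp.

6.31 K

Original: g = 0.4572, ΔT = 2.92/(1−0.4572) = 5.3795 K.
Without lapse-rate: g' = 0.7502, ΔT' = 2.92/(1−0.7502) = 11.6894 K.
Change = 11.6894 − 5.3795 = 6.31 K.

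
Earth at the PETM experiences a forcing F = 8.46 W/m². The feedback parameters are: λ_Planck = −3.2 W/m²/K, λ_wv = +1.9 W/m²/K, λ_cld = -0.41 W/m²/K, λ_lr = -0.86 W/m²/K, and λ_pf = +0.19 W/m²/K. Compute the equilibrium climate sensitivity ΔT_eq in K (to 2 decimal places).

Net feedback parameter λ = (−3.2) + (+1.9) + (-0.41) + (-0.86) + (+0.19) = -2.38 W/m²/K.
ΔT = −F/λ = −8.46/(-2.38) = 3.55 K.

3.55 K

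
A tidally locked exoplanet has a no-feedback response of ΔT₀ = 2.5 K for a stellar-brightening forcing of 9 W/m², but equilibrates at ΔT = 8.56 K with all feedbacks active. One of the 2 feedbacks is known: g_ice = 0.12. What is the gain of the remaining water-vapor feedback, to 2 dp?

0.59

Amplification A = ΔT/ΔT₀ = 8.56/2.5 = 3.424.
Total gain g = 1 − 1/A = 1 − 1/3.424 = 0.7079.
The known gain is 0.12.
g_wv = 0.7079 − 0.12 = 0.59.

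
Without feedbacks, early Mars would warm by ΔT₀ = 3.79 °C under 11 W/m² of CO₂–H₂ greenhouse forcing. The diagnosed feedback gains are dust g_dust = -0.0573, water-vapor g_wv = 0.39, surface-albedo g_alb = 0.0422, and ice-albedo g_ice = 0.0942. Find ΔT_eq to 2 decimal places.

7.14 °C

Total gain g = -0.0573 + 0.39 + 0.0422 + 0.0942 = 0.4691.
Amplification A = 1/(1 − 0.4691) = 1.884.
ΔT = 3.79 × 1.884 = 7.14 °C.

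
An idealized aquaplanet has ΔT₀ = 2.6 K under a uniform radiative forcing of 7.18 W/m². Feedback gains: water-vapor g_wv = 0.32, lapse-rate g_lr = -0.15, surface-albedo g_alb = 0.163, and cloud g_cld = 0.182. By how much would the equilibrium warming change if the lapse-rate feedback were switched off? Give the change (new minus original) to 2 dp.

Original: g = 0.515, ΔT = 2.6/(1−0.515) = 5.3608 K.
Without lapse-rate: g' = 0.665, ΔT' = 2.6/(1−0.665) = 7.7612 K.
Change = 7.7612 − 5.3608 = 2.40 K.

2.40 K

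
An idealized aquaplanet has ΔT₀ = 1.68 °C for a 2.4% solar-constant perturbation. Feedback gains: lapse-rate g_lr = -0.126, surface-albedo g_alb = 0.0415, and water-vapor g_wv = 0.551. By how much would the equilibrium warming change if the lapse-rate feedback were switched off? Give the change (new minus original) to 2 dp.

Original: g = 0.4665, ΔT = 1.68/(1−0.4665) = 3.1490 °C.
Without lapse-rate: g' = 0.5925, ΔT' = 1.68/(1−0.5925) = 4.1227 °C.
Change = 4.1227 − 3.1490 = 0.97 °C.

0.97 °C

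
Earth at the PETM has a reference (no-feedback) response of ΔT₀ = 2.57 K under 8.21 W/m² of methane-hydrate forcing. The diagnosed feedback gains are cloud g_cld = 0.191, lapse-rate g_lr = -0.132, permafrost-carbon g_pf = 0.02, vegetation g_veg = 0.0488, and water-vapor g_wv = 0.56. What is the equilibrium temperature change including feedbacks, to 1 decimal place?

Total gain g = 0.191 − 0.132 + 0.02 + 0.0488 + 0.56 = 0.6878.
Amplification A = 1/(1 − 0.6878) = 3.203.
ΔT = 2.57 × 3.203 = 8.2 K.

8.2 K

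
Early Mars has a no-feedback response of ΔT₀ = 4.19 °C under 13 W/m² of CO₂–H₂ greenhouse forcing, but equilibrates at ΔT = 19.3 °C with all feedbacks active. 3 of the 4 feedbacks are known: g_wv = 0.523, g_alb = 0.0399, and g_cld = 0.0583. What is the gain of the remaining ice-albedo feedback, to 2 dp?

0.16

Amplification A = ΔT/ΔT₀ = 19.3/4.19 = 4.606.
Total gain g = 1 − 1/A = 1 − 1/4.606 = 0.7829.
Known gains sum to 0.523 + 0.0399 + 0.0583 = 0.6212.
g_ice = 0.7829 − 0.6212 = 0.16.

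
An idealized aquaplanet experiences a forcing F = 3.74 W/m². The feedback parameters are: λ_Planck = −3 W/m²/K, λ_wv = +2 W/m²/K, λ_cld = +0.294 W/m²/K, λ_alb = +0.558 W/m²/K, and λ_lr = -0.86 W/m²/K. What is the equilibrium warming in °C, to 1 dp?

Net feedback parameter λ = (−3) + (+2) + (+0.294) + (+0.558) + (-0.86) = -1.008 W/m²/K.
ΔT = −F/λ = −3.74/(-1.008) = 3.7 °C.

3.7 °C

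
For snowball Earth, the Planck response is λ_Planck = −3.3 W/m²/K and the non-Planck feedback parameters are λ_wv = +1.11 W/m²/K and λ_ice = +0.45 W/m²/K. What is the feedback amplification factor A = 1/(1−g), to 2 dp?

1.90

Convert to gains: g_wv = 1.11/3.3 = 0.3364; g_ice = 0.45/3.3 = 0.1364.
Total gain g = 0.4728.
A = 1/(1 − 0.4728) = 1.90.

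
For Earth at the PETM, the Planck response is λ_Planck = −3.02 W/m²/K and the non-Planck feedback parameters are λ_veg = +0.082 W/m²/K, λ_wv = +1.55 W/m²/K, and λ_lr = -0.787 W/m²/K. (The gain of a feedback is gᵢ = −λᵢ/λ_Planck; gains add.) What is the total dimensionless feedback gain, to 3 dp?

Convert to gains: g_veg = 0.082/3.02 = 0.02715; g_wv = 1.55/3.02 = 0.5132; g_lr = -0.787/3.02 = -0.2606.
Total gain g = 0.27975.

0.280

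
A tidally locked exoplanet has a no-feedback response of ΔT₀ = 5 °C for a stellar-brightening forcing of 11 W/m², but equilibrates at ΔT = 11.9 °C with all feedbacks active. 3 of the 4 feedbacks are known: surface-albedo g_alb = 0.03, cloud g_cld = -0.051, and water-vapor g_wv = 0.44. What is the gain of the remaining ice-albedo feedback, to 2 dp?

Amplification A = ΔT/ΔT₀ = 11.9/5 = 2.38.
Total gain g = 1 − 1/A = 1 − 1/2.38 = 0.5798.
Known gains sum to 0.03 − 0.051 + 0.44 = 0.419.
g_ice = 0.5798 − 0.419 = 0.16.

0.16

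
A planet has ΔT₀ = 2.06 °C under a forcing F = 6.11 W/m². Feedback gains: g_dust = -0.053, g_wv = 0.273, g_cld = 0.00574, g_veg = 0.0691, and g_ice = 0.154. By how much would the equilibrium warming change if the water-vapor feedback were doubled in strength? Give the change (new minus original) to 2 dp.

3.67 °C

Original: g = 0.44884, ΔT = 2.06/(1−0.44884) = 3.7376 °C.
With doubled water-vapor: g' = 0.72184, ΔT' = 2.06/(1−0.72184) = 7.4058 °C.
Change = 7.4058 − 3.7376 = 3.67 °C.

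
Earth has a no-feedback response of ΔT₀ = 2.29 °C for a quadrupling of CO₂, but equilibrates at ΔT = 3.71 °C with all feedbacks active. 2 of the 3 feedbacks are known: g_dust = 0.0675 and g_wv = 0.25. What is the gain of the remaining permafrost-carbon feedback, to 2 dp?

Amplification A = ΔT/ΔT₀ = 3.71/2.29 = 1.62.
Total gain g = 1 − 1/A = 1 − 1/1.62 = 0.3827.
Known gains sum to 0.0675 + 0.25 = 0.3175.
g_pf = 0.3827 − 0.3175 = 0.07.

0.07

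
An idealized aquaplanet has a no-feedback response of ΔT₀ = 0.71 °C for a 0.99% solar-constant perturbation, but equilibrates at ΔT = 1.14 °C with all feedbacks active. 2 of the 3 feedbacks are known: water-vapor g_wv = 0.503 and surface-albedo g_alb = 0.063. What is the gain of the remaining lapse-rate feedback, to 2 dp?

Amplification A = ΔT/ΔT₀ = 1.14/0.71 = 1.606.
Total gain g = 1 − 1/A = 1 − 1/1.606 = 0.3773.
Known gains sum to 0.503 + 0.063 = 0.566.
g_lr = 0.3773 − 0.566 = -0.19.

-0.19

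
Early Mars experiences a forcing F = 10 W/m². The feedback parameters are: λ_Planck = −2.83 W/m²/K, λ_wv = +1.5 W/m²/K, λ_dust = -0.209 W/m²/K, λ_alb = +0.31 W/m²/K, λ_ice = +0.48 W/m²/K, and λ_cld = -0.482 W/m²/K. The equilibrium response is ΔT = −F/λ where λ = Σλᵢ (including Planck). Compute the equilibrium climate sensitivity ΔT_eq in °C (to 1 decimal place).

8.1 °C

Net feedback parameter λ = (−2.83) + (+1.5) + (-0.209) + (+0.31) + (+0.48) + (-0.482) = -1.231 W/m²/K.
ΔT = −F/λ = −10/(-1.231) = 8.1 °C.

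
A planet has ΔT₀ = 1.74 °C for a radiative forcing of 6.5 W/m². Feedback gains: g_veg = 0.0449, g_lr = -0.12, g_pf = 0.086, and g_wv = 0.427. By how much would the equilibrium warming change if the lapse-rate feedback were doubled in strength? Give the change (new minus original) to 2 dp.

Original: g = 0.4379, ΔT = 1.74/(1−0.4379) = 3.0955 °C.
With doubled lapse-rate: g' = 0.3179, ΔT' = 1.74/(1−0.3179) = 2.5509 °C.
Change = 2.5509 − 3.0955 = -0.54 °C.

-0.54 °C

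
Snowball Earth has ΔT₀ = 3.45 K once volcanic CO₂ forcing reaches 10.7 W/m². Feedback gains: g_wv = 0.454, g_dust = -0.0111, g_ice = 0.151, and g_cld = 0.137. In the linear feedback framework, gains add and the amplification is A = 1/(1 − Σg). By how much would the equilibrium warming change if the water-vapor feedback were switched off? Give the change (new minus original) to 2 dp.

Original: g = 0.7309, ΔT = 3.45/(1−0.7309) = 12.8205 K.
Without water-vapor: g' = 0.2769, ΔT' = 3.45/(1−0.2769) = 4.7711 K.
Change = 4.7711 − 12.8205 = -8.05 K.

-8.05 K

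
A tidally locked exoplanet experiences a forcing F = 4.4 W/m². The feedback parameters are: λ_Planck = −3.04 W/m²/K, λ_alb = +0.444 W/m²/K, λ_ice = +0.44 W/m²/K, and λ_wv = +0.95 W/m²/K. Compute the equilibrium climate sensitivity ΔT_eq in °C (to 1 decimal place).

Net feedback parameter λ = (−3.04) + (+0.444) + (+0.44) + (+0.95) = -1.206 W/m²/K.
ΔT = −F/λ = −4.4/(-1.206) = 3.6 °C.

3.6 °C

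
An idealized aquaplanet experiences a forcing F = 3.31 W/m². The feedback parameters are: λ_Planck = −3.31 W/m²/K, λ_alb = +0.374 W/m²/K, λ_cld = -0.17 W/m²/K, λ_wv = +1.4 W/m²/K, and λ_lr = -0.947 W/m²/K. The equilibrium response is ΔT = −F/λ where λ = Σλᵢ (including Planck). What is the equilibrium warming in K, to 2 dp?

1.25 K

Net feedback parameter λ = (−3.31) + (+0.374) + (-0.17) + (+1.4) + (-0.947) = -2.653 W/m²/K.
ΔT = −F/λ = −3.31/(-2.653) = 1.25 K.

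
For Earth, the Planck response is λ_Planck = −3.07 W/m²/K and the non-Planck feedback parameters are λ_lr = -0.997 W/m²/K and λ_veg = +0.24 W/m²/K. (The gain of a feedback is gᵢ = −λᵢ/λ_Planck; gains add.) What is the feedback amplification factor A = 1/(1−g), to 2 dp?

0.80

Convert to gains: g_lr = -0.997/3.07 = -0.3248; g_veg = 0.24/3.07 = 0.07818.
Total gain g = -0.24662.
A = 1/(1 + 0.24662) = 0.80.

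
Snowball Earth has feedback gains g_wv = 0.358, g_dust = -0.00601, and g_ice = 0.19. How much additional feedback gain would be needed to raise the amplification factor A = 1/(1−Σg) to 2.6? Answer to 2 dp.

0.07

Current total gain = 0.54199.
Target gain for A = 2.6: g* = 1 − 1/2.6 = 0.6154.
Additional gain needed = 0.6154 − 0.54199 = 0.07.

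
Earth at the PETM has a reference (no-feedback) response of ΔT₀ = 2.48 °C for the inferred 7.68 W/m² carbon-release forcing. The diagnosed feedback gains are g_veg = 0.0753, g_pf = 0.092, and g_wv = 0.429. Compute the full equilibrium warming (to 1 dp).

6.1 °C

Total gain g = 0.0753 + 0.092 + 0.429 = 0.5963.
Amplification A = 1/(1 − 0.5963) = 2.477.
ΔT = 2.48 × 2.477 = 6.1 °C.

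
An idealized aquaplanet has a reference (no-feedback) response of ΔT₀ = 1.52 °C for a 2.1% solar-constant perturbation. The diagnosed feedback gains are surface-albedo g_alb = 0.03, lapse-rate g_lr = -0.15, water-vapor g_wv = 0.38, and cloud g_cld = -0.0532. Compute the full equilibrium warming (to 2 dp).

1.92 °C

Total gain g = 0.03 − 0.15 + 0.38 − 0.0532 = 0.2068.
Amplification A = 1/(1 − 0.2068) = 1.261.
ΔT = 1.52 × 1.261 = 1.92 °C.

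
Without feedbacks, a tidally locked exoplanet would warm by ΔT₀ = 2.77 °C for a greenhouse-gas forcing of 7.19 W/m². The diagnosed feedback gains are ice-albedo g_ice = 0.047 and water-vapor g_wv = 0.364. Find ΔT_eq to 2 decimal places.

Total gain g = 0.047 + 0.364 = 0.411.
Amplification A = 1/(1 − 0.411) = 1.698.
ΔT = 2.77 × 1.698 = 4.70 °C.

4.70 °C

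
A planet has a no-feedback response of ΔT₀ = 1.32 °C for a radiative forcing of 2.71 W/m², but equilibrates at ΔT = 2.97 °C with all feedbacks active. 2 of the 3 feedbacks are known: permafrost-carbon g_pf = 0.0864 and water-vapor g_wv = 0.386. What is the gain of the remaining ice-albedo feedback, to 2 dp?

0.08

Amplification A = ΔT/ΔT₀ = 2.97/1.32 = 2.25.
Total gain g = 1 − 1/A = 1 − 1/2.25 = 0.5556.
Known gains sum to 0.0864 + 0.386 = 0.4724.
g_ice = 0.5556 − 0.4724 = 0.08.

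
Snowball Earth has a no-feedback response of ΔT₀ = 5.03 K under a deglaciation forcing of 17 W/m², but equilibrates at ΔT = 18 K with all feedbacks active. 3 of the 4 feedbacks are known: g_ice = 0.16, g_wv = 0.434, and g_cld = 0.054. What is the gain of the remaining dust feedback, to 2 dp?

0.07

Amplification A = ΔT/ΔT₀ = 18/5.03 = 3.579.
Total gain g = 1 − 1/A = 1 − 1/3.579 = 0.7206.
Known gains sum to 0.16 + 0.434 + 0.054 = 0.648.
g_dust = 0.7206 − 0.648 = 0.07.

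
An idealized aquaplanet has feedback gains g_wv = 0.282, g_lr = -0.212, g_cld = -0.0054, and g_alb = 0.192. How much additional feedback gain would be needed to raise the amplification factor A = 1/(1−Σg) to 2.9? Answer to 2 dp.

Current total gain = 0.2566.
Target gain for A = 2.9: g* = 1 − 1/2.9 = 0.6552.
Additional gain needed = 0.6552 − 0.2566 = 0.40.

0.40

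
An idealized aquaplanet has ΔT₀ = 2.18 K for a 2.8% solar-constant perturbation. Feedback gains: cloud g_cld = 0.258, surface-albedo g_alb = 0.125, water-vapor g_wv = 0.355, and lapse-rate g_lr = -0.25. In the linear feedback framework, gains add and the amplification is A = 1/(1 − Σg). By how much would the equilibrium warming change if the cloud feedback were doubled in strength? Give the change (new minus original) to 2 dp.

4.32 K

Original: g = 0.488, ΔT = 2.18/(1−0.488) = 4.2578 K.
With doubled cloud: g' = 0.746, ΔT' = 2.18/(1−0.746) = 8.5827 K.
Change = 8.5827 − 4.2578 = 4.32 K.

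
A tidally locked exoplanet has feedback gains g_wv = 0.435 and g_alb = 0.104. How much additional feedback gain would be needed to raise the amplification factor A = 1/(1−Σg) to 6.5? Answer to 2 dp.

0.31

Current total gain = 0.539.
Target gain for A = 6.5: g* = 1 − 1/6.5 = 0.8462.
Additional gain needed = 0.8462 − 0.539 = 0.31.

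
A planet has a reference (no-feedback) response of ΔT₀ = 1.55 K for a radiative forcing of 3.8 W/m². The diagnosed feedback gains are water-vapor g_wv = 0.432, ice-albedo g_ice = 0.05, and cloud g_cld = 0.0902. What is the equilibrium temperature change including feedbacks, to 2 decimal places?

3.62 K

Total gain g = 0.432 + 0.05 + 0.0902 = 0.5722.
Amplification A = 1/(1 − 0.5722) = 2.338.
ΔT = 1.55 × 2.338 = 3.62 K.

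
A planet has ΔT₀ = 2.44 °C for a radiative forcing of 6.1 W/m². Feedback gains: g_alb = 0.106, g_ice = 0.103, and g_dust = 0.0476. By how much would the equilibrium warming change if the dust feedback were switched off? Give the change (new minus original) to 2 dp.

Original: g = 0.2566, ΔT = 2.44/(1−0.2566) = 3.2822 °C.
Without dust: g' = 0.209, ΔT' = 2.44/(1−0.209) = 3.0847 °C.
Change = 3.0847 − 3.2822 = -0.20 °C.

-0.20 °C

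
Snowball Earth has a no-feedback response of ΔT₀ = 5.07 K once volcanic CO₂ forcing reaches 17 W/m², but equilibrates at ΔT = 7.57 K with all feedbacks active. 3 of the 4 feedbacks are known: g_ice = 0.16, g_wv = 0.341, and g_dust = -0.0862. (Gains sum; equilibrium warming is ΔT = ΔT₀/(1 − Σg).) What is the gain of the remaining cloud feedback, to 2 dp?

-0.08

Amplification A = ΔT/ΔT₀ = 7.57/5.07 = 1.493.
Total gain g = 1 − 1/A = 1 − 1/1.493 = 0.3302.
Known gains sum to 0.16 + 0.341 − 0.0862 = 0.4148.
g_cld = 0.3302 − 0.4148 = -0.08.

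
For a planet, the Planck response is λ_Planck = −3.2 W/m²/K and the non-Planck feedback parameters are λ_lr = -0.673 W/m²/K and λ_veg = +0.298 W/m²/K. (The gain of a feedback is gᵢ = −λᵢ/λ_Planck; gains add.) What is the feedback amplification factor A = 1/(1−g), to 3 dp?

Convert to gains: g_lr = -0.673/3.2 = -0.2103; g_veg = 0.298/3.2 = 0.09312.
Total gain g = -0.11718.
A = 1/(1 + 0.11718) = 0.895.

0.895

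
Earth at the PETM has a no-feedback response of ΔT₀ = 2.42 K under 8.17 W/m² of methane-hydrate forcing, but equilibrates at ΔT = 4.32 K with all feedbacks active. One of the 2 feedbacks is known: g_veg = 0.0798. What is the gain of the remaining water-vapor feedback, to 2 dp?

Amplification A = ΔT/ΔT₀ = 4.32/2.42 = 1.785.
Total gain g = 1 − 1/A = 1 − 1/1.785 = 0.4398.
The known gain is 0.0798.
g_wv = 0.4398 − 0.0798 = 0.36.

0.36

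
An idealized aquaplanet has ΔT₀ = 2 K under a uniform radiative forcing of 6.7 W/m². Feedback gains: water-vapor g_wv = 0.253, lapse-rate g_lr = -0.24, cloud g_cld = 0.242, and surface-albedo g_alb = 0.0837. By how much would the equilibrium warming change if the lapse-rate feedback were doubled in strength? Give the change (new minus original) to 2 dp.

-0.81 K

Original: g = 0.3387, ΔT = 2/(1−0.3387) = 3.0243 K.
With doubled lapse-rate: g' = 0.0987, ΔT' = 2/(1−0.0987) = 2.2190 K.
Change = 2.2190 − 3.0243 = -0.81 K.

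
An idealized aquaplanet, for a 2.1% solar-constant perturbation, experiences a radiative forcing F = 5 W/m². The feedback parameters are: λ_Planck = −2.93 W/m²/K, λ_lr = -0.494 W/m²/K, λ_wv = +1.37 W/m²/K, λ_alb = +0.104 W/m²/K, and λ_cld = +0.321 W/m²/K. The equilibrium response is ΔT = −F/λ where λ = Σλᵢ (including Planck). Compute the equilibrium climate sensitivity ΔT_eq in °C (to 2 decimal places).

3.07 °C

Net feedback parameter λ = (−2.93) + (-0.494) + (+1.37) + (+0.104) + (+0.321) = -1.629 W/m²/K.
ΔT = −F/λ = −5/(-1.629) = 3.07 °C.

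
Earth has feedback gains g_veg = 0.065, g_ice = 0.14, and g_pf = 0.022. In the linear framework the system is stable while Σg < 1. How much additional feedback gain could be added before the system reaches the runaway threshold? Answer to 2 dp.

Current total gain = 0.065 + 0.14 + 0.022 = 0.227.
Margin to runaway = 1 − 0.227 = 0.77.

0.77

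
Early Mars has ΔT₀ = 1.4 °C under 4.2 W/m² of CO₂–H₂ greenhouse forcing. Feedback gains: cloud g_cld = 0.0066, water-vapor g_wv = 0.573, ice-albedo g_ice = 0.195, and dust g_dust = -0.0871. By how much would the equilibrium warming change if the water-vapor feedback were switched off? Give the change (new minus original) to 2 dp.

Original: g = 0.6875, ΔT = 1.4/(1−0.6875) = 4.4800 °C.
Without water-vapor: g' = 0.1145, ΔT' = 1.4/(1−0.1145) = 1.5810 °C.
Change = 1.5810 − 4.4800 = -2.90 °C.

-2.90 °C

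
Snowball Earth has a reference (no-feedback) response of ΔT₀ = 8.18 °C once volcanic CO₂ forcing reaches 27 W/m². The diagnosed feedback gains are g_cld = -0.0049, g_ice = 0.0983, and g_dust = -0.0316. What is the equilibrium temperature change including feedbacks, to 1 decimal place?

Total gain g = -0.0049 + 0.0983 − 0.0316 = 0.0618.
Amplification A = 1/(1 − 0.0618) = 1.066.
ΔT = 8.18 × 1.066 = 8.7 °C.

8.7 °C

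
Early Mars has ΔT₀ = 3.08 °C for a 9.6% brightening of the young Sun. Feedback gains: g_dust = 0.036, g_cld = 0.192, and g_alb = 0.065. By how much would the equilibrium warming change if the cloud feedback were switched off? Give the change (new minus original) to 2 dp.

-0.93 °C

Original: g = 0.293, ΔT = 3.08/(1−0.293) = 4.3564 °C.
Without cloud: g' = 0.101, ΔT' = 3.08/(1−0.101) = 3.4260 °C.
Change = 3.4260 − 4.3564 = -0.93 °C.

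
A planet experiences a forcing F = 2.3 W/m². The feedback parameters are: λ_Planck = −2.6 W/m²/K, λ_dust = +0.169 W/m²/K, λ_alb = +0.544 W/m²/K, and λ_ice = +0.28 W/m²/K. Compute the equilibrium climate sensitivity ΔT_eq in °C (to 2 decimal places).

Net feedback parameter λ = (−2.6) + (+0.169) + (+0.544) + (+0.28) = -1.607 W/m²/K.
ΔT = −F/λ = −2.3/(-1.607) = 1.43 °C.

1.43 °C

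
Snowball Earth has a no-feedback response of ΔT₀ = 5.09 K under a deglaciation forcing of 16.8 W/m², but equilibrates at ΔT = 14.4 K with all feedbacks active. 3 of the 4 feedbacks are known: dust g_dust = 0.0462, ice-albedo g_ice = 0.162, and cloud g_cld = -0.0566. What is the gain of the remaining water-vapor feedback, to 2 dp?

Amplification A = ΔT/ΔT₀ = 14.4/5.09 = 2.829.
Total gain g = 1 − 1/A = 1 − 1/2.829 = 0.6465.
Known gains sum to 0.0462 + 0.162 − 0.0566 = 0.1516.
g_wv = 0.6465 − 0.1516 = 0.49.

0.49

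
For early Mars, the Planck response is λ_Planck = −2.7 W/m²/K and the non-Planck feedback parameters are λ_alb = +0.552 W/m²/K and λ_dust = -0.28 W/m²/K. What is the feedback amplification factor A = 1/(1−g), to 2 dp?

1.11

Convert to gains: g_alb = 0.552/2.7 = 0.2044; g_dust = -0.28/2.7 = -0.1037.
Total gain g = 0.1007.
A = 1/(1 − 0.1007) = 1.11.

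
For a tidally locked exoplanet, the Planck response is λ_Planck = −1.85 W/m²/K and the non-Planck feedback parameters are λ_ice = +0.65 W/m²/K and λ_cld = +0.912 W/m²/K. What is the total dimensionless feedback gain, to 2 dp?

0.84

Convert to gains: g_ice = 0.65/1.85 = 0.3514; g_cld = 0.912/1.85 = 0.493.
Total gain g = 0.8444.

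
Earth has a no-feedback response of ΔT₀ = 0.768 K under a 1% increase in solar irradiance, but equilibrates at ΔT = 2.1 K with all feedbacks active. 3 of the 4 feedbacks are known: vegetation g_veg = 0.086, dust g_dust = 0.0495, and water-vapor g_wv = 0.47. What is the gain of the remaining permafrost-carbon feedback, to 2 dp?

Amplification A = ΔT/ΔT₀ = 2.1/0.768 = 2.734.
Total gain g = 1 − 1/A = 1 − 1/2.734 = 0.6342.
Known gains sum to 0.086 + 0.0495 + 0.47 = 0.6055.
g_pf = 0.6342 − 0.6055 = 0.03.

0.03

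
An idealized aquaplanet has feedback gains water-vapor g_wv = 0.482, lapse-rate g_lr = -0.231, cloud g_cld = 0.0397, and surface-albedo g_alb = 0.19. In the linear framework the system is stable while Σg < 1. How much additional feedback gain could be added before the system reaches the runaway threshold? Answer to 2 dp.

Current total gain = 0.482 − 0.231 + 0.0397 + 0.19 = 0.4807.
Margin to runaway = 1 − 0.4807 = 0.52.

0.52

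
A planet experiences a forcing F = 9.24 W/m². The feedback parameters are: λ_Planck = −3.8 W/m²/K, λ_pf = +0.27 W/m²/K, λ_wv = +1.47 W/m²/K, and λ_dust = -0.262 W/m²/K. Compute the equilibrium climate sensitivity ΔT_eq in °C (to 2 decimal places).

Net feedback parameter λ = (−3.8) + (+0.27) + (+1.47) + (-0.262) = -2.322 W/m²/K.
ΔT = −F/λ = −9.24/(-2.322) = 3.98 °C.

3.98 °C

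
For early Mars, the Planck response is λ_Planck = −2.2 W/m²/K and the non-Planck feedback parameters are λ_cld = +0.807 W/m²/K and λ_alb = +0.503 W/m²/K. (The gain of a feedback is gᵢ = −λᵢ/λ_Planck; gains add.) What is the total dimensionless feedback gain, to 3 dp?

0.595

Convert to gains: g_cld = 0.807/2.2 = 0.3668; g_alb = 0.503/2.2 = 0.2286.
Total gain g = 0.5954.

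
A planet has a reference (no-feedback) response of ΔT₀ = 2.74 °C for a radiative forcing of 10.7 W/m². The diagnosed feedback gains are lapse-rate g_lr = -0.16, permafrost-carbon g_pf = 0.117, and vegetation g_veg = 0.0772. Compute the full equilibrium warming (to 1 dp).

2.8 °C

Total gain g = -0.16 + 0.117 + 0.0772 = 0.0342.
Amplification A = 1/(1 − 0.0342) = 1.035.
ΔT = 2.74 × 1.035 = 2.8 °C.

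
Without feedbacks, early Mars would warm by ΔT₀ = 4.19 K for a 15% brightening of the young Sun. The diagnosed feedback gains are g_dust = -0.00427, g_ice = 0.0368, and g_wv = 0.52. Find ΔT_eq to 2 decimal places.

Total gain g = -0.00427 + 0.0368 + 0.52 = 0.55253.
Amplification A = 1/(1 − 0.55253) = 2.235.
ΔT = 4.19 × 2.235 = 9.36 K.

9.36 K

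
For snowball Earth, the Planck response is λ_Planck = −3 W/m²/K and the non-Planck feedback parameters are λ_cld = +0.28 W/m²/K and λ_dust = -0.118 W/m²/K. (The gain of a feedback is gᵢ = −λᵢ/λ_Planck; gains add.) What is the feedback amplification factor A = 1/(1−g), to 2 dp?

Convert to gains: g_cld = 0.28/3 = 0.09333; g_dust = -0.118/3 = -0.03933.
Total gain g = 0.054.
A = 1/(1 − 0.054) = 1.06.

1.06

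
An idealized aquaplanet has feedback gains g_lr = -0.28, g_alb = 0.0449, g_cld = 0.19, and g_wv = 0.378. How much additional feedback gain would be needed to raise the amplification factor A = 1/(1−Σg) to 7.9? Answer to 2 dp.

0.54

Current total gain = 0.3329.
Target gain for A = 7.9: g* = 1 − 1/7.9 = 0.8734.
Additional gain needed = 0.8734 − 0.3329 = 0.54.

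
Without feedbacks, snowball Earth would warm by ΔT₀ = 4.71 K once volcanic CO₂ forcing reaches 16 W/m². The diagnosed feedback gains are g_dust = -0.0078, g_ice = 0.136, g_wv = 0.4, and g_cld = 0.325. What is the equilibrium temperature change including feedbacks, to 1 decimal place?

Total gain g = -0.0078 + 0.136 + 0.4 + 0.325 = 0.8532.
Amplification A = 1/(1 − 0.8532) = 6.812.
ΔT = 4.71 × 6.812 = 32.1 K.

32.1 K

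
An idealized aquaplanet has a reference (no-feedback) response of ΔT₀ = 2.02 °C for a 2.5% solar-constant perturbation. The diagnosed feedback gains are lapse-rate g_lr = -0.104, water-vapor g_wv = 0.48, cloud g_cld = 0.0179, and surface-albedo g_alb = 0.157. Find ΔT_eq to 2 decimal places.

Total gain g = -0.104 + 0.48 + 0.0179 + 0.157 = 0.5509.
Amplification A = 1/(1 − 0.5509) = 2.227.
ΔT = 2.02 × 2.227 = 4.50 °C.

4.50 °C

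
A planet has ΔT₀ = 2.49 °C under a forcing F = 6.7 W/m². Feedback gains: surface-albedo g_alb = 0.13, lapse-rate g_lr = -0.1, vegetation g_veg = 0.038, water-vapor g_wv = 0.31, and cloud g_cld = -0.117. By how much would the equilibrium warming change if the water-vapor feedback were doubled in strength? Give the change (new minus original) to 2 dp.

Original: g = 0.261, ΔT = 2.49/(1−0.261) = 3.3694 °C.
With doubled water-vapor: g' = 0.571, ΔT' = 2.49/(1−0.571) = 5.8042 °C.
Change = 5.8042 − 3.3694 = 2.43 °C.

2.43 °C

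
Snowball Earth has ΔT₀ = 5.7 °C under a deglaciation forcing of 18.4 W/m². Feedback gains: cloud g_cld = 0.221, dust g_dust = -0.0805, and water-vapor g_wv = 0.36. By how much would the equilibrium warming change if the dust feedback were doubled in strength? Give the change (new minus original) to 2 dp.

Original: g = 0.5005, ΔT = 5.7/(1−0.5005) = 11.4114 °C.
With doubled dust: g' = 0.42, ΔT' = 5.7/(1−0.42) = 9.8276 °C.
Change = 9.8276 − 11.4114 = -1.58 °C.

-1.58 °C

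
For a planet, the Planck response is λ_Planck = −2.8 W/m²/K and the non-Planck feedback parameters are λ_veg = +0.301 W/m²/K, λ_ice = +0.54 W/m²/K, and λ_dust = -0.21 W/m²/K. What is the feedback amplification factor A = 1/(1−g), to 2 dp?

Convert to gains: g_veg = 0.301/2.8 = 0.1075; g_ice = 0.54/2.8 = 0.1929; g_dust = -0.21/2.8 = -0.075.
Total gain g = 0.2254.
A = 1/(1 − 0.2254) = 1.29.

1.29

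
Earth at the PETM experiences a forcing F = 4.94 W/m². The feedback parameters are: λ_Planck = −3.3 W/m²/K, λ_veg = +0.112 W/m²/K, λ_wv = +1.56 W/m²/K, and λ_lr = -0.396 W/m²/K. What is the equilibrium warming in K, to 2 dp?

2.44 K

Net feedback parameter λ = (−3.3) + (+0.112) + (+1.56) + (-0.396) = -2.024 W/m²/K.
ΔT = −F/λ = −4.94/(-2.024) = 2.44 K.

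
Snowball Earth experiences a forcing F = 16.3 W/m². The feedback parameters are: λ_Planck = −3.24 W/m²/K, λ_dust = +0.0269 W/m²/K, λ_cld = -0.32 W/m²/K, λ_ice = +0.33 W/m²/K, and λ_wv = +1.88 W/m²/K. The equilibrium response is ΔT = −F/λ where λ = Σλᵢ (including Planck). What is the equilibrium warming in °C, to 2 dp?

Net feedback parameter λ = (−3.24) + (+0.0269) + (-0.32) + (+0.33) + (+1.88) = -1.3231 W/m²/K.
ΔT = −F/λ = −16.3/(-1.3231) = 12.32 °C.

12.32 °C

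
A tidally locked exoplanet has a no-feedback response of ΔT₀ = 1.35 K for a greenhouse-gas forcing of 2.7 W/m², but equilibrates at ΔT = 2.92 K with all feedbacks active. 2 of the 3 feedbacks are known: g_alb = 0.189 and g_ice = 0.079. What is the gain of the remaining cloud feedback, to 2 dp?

Amplification A = ΔT/ΔT₀ = 2.92/1.35 = 2.163.
Total gain g = 1 − 1/A = 1 − 1/2.163 = 0.5377.
Known gains sum to 0.189 + 0.079 = 0.268.
g_cld = 0.5377 − 0.268 = 0.27.

0.27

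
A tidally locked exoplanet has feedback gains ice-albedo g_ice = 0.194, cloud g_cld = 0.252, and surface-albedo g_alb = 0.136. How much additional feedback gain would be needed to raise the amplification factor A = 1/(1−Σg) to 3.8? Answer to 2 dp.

Current total gain = 0.582.
Target gain for A = 3.8: g* = 1 − 1/3.8 = 0.7368.
Additional gain needed = 0.7368 − 0.582 = 0.15.

0.15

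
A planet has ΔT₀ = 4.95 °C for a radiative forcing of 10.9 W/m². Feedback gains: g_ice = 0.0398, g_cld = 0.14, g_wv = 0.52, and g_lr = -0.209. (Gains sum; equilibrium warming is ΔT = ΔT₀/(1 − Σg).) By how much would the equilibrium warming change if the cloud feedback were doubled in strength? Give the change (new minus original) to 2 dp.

3.69 °C

Original: g = 0.4908, ΔT = 4.95/(1−0.4908) = 9.7211 °C.
With doubled cloud: g' = 0.6308, ΔT' = 4.95/(1−0.6308) = 13.4074 °C.
Change = 13.4074 − 9.7211 = 3.69 °C.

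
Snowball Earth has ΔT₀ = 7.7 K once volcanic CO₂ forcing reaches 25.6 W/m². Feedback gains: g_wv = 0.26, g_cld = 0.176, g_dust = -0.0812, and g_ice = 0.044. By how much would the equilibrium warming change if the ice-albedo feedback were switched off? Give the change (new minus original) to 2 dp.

Original: g = 0.3988, ΔT = 7.7/(1−0.3988) = 12.8077 K.
Without ice-albedo: g' = 0.3548, ΔT' = 7.7/(1−0.3548) = 11.9343 K.
Change = 11.9343 − 12.8077 = -0.87 K.

-0.87 K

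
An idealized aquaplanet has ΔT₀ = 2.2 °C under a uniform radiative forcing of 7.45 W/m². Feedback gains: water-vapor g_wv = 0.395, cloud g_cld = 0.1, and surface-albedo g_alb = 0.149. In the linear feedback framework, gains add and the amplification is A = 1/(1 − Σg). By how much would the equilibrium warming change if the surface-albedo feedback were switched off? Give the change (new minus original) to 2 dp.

Original: g = 0.644, ΔT = 2.2/(1−0.644) = 6.1798 °C.
Without surface-albedo: g' = 0.495, ΔT' = 2.2/(1−0.495) = 4.3564 °C.
Change = 4.3564 − 6.1798 = -1.82 °C.

-1.82 °C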